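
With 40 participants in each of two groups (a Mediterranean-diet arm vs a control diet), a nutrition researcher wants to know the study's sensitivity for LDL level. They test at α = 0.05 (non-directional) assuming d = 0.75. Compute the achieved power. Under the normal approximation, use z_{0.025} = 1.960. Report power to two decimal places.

power ≈ 0.92

For two equal groups, power = Φ(d·√(n/2) − z_{α/2}).
d·√(n/2) = 0.75 × √(40/2) = 0.75 × 4.472 = 3.354.
z_β = 3.354 − 1.960 = 1.394.
Power = Φ(1.394) = 0.918.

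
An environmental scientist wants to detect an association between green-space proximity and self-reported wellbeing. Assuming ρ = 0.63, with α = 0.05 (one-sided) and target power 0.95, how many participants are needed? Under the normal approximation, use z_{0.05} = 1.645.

Fisher's z: C = ½·ln((1+r)/(1−r)) = ½·ln(4.4054) = 0.7414.
n = ((z_{α} + z_β)/C)² + 3.
(1.645 + 1.645) / 0.7414 = 3.290 / 0.7414 = 4.438.
n = 4.438² + 3 = 19.69 + 3 = 22.7.
Round up.

n = 23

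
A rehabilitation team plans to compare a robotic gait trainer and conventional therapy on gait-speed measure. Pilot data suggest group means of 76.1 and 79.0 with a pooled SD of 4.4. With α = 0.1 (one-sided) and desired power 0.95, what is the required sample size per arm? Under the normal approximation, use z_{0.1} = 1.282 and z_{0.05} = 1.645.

Cohen's d = |M₁ − M₂| / SD_pooled = |76.1 − 79.0| / 4.4 = 2.9 / 4.4 = 0.659.
For two independent groups with equal n: n = 2·((z_{α} + z_β) / d)².
z_{α} + z_β = 1.282 + 1.645 = 2.927.
n = 2 × (2.927 / 0.659)² = 2 × 4.442² = 2 × 19.73 = 39.5.
Round up to the next whole participant.

n = 40 per group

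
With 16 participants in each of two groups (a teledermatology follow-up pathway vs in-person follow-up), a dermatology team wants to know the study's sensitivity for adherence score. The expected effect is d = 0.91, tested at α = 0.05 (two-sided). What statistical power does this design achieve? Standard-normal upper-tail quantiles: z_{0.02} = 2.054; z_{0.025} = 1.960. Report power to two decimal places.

power ≈ 0.73

For two equal groups, power = Φ(d·√(n/2) − z_{α/2}).
d·√(n/2) = 0.91 × √(16/2) = 0.91 × 2.828 = 2.574.
z_β = 2.574 − 1.960 = 0.614.
Power = Φ(0.614) = 0.730.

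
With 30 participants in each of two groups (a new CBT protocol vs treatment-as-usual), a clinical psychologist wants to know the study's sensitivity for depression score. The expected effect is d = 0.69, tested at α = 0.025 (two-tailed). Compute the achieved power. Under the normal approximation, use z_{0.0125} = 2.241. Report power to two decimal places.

power ≈ 0.67

For two equal groups, power = Φ(d·√(n/2) − z_{α/2}).
d·√(n/2) = 0.69 × √(30/2) = 0.69 × 3.873 = 2.672.
z_β = 2.672 − 2.241 = 0.431.
Power = Φ(0.431) = 0.667.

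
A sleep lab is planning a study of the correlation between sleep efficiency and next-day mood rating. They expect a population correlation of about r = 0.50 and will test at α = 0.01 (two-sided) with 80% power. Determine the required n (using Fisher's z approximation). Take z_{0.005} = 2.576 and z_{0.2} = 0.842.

n = 42

Fisher's z: C = ½·ln((1+r)/(1−r)) = ½·ln(3.0000) = 0.5493.
n = ((z_{α/2} + z_β)/C)² + 3.
(2.576 + 0.842) / 0.5493 = 3.418 / 0.5493 = 6.222.
n = 6.222² + 3 = 38.72 + 3 = 41.7.
Round up.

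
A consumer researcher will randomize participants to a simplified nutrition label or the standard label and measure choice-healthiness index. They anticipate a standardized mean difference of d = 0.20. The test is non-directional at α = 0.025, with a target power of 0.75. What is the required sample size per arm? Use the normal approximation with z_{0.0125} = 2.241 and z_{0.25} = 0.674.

For two independent groups with equal n: n = 2·((z_{α/2} + z_β) / d)².
z_{α/2} + z_β = 2.241 + 0.674 = 2.915.
n = 2 × (2.915 / 0.20)² = 2 × 14.575² = 2 × 212.43 = 424.9.
Round up to the next whole participant.

n = 425 per group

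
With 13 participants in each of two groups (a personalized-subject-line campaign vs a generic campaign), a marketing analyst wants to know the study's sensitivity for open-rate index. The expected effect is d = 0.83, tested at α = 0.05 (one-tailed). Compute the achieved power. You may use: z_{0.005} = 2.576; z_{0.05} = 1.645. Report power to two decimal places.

For two equal groups, power = Φ(d·√(n/2) − z_{α}).
d·√(n/2) = 0.83 × √(13/2) = 0.83 × 2.550 = 2.116.
z_β = 2.116 − 1.645 = 0.471.
Power = Φ(0.471) = 0.681.

power ≈ 0.68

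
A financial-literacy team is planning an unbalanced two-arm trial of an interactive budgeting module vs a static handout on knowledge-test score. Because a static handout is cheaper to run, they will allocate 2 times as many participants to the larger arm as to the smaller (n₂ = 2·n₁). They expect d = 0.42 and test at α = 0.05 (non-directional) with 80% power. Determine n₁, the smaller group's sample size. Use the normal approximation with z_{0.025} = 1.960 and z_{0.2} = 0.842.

With allocation ratio k = n₂/n₁ = 2, Var(x̄₁−x̄₂) = σ²(1/n₁ + 1/(k·n₁)) = σ²·(k+1)/(k·n₁).
So n₁ = (1 + 1/k)·((z_{α/2} + z_β)/d)² = 1.500 × (2.802/0.42)².
n₁ = 1.500 × 44.51 = 66.8.
Round up: n₁ = 67, giving n₂ = 2 × 67 = 134.

n₁ = 67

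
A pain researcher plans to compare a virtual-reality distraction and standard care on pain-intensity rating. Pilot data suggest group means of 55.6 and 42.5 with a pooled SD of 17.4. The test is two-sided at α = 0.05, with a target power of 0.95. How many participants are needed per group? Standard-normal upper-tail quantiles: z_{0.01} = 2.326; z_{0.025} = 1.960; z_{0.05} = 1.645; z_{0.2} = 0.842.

n = 46 per group

Cohen's d = |M₁ − M₂| / SD_pooled = |55.6 − 42.5| / 17.4 = 13.1 / 17.4 = 0.753.
For two independent groups with equal n: n = 2·((z_{α/2} + z_β) / d)².
z_{α/2} + z_β = 1.960 + 1.645 = 3.605.
n = 2 × (3.605 / 0.753)² = 2 × 4.788² = 2 × 22.92 = 45.8.
Round up to the next whole participant.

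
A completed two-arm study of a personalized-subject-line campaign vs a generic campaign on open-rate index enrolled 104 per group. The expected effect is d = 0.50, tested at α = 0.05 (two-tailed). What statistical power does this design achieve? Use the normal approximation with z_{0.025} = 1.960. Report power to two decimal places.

For two equal groups, power = Φ(d·√(n/2) − z_{α/2}).
d·√(n/2) = 0.50 × √(104/2) = 0.50 × 7.211 = 3.606.
z_β = 3.606 − 1.960 = 1.646.
Power = Φ(1.646) = 0.950.

power ≈ 0.95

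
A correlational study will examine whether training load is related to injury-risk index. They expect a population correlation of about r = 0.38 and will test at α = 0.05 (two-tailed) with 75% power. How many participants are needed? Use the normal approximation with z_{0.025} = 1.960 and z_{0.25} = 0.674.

Fisher's z: C = ½·ln((1+r)/(1−r)) = ½·ln(2.2258) = 0.4001.
n = ((z_{α/2} + z_β)/C)² + 3.
(1.960 + 0.674) / 0.4001 = 2.634 / 0.4001 = 6.583.
n = 6.583² + 3 = 43.34 + 3 = 46.3.
Round up.

n = 47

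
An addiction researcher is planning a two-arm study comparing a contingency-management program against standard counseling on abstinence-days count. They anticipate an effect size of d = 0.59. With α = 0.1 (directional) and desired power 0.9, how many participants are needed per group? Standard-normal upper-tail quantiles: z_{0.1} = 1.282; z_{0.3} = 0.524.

For two independent groups with equal n: n = 2·((z_{α} + z_β) / d)².
z_{α} + z_β = 1.282 + 1.282 = 2.564.
n = 2 × (2.564 / 0.59)² = 2 × 4.346² = 2 × 18.89 = 37.8.
Round up to the next whole participant.

n = 38 per group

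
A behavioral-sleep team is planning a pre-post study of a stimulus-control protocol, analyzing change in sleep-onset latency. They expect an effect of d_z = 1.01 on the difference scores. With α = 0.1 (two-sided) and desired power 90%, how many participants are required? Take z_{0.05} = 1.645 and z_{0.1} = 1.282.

n = 9 pairs

For a paired (one-sample on differences) test: n = ((z_{α/2} + z_β) / d)².
z_{α/2} + z_β = 1.645 + 1.282 = 2.927.
n = (2.927 / 1.01)² = 2.898² = 8.40.
Round up.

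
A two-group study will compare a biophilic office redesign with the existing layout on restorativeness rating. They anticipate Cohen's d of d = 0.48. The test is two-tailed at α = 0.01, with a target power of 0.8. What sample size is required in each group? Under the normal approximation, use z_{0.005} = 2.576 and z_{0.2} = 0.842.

n = 102 per group

For two independent groups with equal n: n = 2·((z_{α/2} + z_β) / d)².
z_{α/2} + z_β = 2.576 + 0.842 = 3.418.
n = 2 × (3.418 / 0.48)² = 2 × 7.121² = 2 × 50.71 = 101.4.
Round up to the next whole participant.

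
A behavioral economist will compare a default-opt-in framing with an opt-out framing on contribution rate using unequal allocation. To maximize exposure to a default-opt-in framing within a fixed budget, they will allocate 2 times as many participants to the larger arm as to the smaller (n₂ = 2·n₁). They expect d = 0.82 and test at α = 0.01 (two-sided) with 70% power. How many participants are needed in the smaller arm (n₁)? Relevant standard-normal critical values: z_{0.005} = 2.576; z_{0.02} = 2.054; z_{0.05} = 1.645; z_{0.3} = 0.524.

n₁ = 22

With allocation ratio k = n₂/n₁ = 2, Var(x̄₁−x̄₂) = σ²(1/n₁ + 1/(k·n₁)) = σ²·(k+1)/(k·n₁).
So n₁ = (1 + 1/k)·((z_{α/2} + z_β)/d)² = 1.500 × (3.100/0.82)².
n₁ = 1.500 × 14.29 = 21.4.
Round up: n₁ = 22, giving n₂ = 2 × 22 = 44.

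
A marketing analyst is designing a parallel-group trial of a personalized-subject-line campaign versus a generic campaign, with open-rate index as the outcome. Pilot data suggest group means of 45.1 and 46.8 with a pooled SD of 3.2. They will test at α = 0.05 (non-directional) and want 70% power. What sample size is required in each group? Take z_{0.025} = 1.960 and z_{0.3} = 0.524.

n = 44 per group

Cohen's d = |M₁ − M₂| / SD_pooled = |45.1 − 46.8| / 3.2 = 1.7 / 3.2 = 0.531.
For two independent groups with equal n: n = 2·((z_{α/2} + z_β) / d)².
z_{α/2} + z_β = 1.960 + 0.524 = 2.484.
n = 2 × (2.484 / 0.531)² = 2 × 4.678² = 2 × 21.88 = 43.8.
Round up to the next whole participant.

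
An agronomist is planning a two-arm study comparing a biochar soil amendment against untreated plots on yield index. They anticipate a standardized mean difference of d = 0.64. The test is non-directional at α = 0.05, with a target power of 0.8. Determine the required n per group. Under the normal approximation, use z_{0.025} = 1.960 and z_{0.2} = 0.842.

n = 39 per group

For two independent groups with equal n: n = 2·((z_{α/2} + z_β) / d)².
z_{α/2} + z_β = 1.960 + 0.842 = 2.802.
n = 2 × (2.802 / 0.64)² = 2 × 4.378² = 2 × 19.17 = 38.3.
Round up to the next whole participant.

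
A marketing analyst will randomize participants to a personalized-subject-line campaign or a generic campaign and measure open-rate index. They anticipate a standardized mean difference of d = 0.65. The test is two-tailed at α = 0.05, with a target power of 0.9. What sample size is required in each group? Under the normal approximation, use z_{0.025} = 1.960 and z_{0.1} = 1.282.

For two independent groups with equal n: n = 2·((z_{α/2} + z_β) / d)².
z_{α/2} + z_β = 1.960 + 1.282 = 3.242.
n = 2 × (3.242 / 0.65)² = 2 × 4.988² = 2 × 24.88 = 49.8.
Round up to the next whole participant.

n = 50 per group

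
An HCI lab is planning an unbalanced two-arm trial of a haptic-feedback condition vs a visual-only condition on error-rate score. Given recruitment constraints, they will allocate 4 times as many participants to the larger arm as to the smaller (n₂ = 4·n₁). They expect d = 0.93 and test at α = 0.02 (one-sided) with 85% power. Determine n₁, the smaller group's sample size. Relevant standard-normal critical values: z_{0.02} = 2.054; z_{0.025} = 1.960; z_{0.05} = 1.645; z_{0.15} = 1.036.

n₁ = 14

With allocation ratio k = n₂/n₁ = 4, Var(x̄₁−x̄₂) = σ²(1/n₁ + 1/(k·n₁)) = σ²·(k+1)/(k·n₁).
So n₁ = (1 + 1/k)·((z_{α} + z_β)/d)² = 1.250 × (3.090/0.93)².
n₁ = 1.250 × 11.04 = 13.8.
Round up: n₁ = 14, giving n₂ = 4 × 14 = 56.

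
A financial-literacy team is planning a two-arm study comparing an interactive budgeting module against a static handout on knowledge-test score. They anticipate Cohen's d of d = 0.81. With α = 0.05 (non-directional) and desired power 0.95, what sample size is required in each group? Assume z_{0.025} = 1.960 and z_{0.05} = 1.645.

For two independent groups with equal n: n = 2·((z_{α/2} + z_β) / d)².
z_{α/2} + z_β = 1.960 + 1.645 = 3.605.
n = 2 × (3.605 / 0.81)² = 2 × 4.451² = 2 × 19.81 = 39.6.
Round up to the next whole participant.

n = 40 per group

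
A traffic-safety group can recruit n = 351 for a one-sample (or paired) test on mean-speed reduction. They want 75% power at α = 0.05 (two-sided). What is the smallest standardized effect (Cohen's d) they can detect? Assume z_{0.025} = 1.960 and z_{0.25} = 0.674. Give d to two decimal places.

d_min ≈ 0.14

For a single sample (or paired design) of n = 351: d_min = (z_{α/2} + z_β)/√n.
z-sum = 1.960 + 0.674 = 2.634.
d_min = 2.634 / √351 = 2.634 / 18.735 = 0.141.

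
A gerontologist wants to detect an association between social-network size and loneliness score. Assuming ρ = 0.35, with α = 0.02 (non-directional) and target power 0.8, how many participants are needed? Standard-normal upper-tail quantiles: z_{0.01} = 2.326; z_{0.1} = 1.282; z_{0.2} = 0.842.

n = 79

Fisher's z: C = ½·ln((1+r)/(1−r)) = ½·ln(2.0769) = 0.3654.
n = ((z_{α/2} + z_β)/C)² + 3.
(2.326 + 0.842) / 0.3654 = 3.168 / 0.3654 = 8.670.
n = 8.670² + 3 = 75.17 + 3 = 78.2.
Round up.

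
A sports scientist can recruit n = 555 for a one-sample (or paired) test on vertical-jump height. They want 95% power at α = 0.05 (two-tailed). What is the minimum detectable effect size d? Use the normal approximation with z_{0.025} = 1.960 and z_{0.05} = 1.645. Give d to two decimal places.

d_min ≈ 0.15

For a single sample (or paired design) of n = 555: d_min = (z_{α/2} + z_β)/√n.
z-sum = 1.960 + 1.645 = 3.605.
d_min = 3.605 / √555 = 3.605 / 23.558 = 0.153.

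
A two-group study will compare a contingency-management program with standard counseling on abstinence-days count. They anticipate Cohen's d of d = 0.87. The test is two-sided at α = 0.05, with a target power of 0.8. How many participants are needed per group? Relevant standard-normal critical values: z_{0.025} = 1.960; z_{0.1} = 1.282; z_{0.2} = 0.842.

n = 21 per group

For two independent groups with equal n: n = 2·((z_{α/2} + z_β) / d)².
z_{α/2} + z_β = 1.960 + 0.842 = 2.802.
n = 2 × (2.802 / 0.87)² = 2 × 3.221² = 2 × 10.37 = 20.7.
Round up to the next whole participant.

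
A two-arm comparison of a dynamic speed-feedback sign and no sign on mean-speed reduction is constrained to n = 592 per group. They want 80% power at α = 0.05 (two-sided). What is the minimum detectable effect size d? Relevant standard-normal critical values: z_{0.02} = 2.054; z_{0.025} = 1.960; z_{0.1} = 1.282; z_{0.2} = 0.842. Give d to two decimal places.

For two independent groups of n = 592 each: d_min = (z_{α/2} + z_β)·√(2/n).
z-sum = 1.960 + 0.842 = 2.802.
d_min = 2.802 × √(2/592) = 2.802 × 0.0581 = 0.163.

d_min ≈ 0.16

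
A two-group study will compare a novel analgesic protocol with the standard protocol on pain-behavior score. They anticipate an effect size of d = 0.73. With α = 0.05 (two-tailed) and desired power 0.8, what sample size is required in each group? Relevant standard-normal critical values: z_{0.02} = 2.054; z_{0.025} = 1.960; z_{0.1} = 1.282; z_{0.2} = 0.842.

For two independent groups with equal n: n = 2·((z_{α/2} + z_β) / d)².
z_{α/2} + z_β = 1.960 + 0.842 = 2.802.
n = 2 × (2.802 / 0.73)² = 2 × 3.838² = 2 × 14.73 = 29.5.
Round up to the next whole participant.

n = 30 per group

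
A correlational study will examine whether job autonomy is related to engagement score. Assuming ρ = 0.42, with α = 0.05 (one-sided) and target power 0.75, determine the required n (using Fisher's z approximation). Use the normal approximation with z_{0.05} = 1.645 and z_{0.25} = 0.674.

n = 30

Fisher's z: C = ½·ln((1+r)/(1−r)) = ½·ln(2.4483) = 0.4477.
n = ((z_{α} + z_β)/C)² + 3.
(1.645 + 0.674) / 0.4477 = 2.319 / 0.4477 = 5.180.
n = 5.180² + 3 = 26.83 + 3 = 29.8.
Round up.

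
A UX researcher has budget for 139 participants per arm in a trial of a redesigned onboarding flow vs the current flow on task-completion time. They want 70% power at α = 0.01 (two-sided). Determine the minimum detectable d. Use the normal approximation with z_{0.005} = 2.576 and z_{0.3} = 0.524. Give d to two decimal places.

d_min ≈ 0.37

For two independent groups of n = 139 each: d_min = (z_{α/2} + z_β)·√(2/n).
z-sum = 2.576 + 0.524 = 3.100.
d_min = 3.100 × √(2/139) = 3.100 × 0.1200 = 0.372.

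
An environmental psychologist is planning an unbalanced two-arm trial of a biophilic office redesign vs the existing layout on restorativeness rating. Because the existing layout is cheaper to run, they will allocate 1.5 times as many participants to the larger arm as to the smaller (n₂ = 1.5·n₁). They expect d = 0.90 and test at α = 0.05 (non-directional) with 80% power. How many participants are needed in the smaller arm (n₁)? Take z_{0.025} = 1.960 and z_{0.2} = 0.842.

n₁ = 17

With allocation ratio k = n₂/n₁ = 1.5, Var(x̄₁−x̄₂) = σ²(1/n₁ + 1/(k·n₁)) = σ²·(k+1)/(k·n₁).
So n₁ = (1 + 1/k)·((z_{α/2} + z_β)/d)² = 1.667 × (2.802/0.90)².
n₁ = 1.667 × 9.69 = 16.2.
Round up: n₁ = 17, giving n₂ = ⌈1.5 × 17⌉ = ⌈25.5⌉ = 26.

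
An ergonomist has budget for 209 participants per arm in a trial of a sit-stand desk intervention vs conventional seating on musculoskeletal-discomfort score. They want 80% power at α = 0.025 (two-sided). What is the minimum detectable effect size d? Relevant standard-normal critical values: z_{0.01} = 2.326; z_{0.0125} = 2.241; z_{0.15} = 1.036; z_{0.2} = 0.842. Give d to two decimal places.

For two independent groups of n = 209 each: d_min = (z_{α/2} + z_β)·√(2/n).
z-sum = 2.241 + 0.842 = 3.083.
d_min = 3.083 × √(2/209) = 3.083 × 0.0978 = 0.302.

d_min ≈ 0.30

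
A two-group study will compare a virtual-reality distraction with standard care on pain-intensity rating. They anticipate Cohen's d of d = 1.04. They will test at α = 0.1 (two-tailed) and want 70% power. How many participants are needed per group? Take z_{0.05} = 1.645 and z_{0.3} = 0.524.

For two independent groups with equal n: n = 2·((z_{α/2} + z_β) / d)².
z_{α/2} + z_β = 1.645 + 0.524 = 2.169.
n = 2 × (2.169 / 1.04)² = 2 × 2.086² = 2 × 4.35 = 8.7.
Round up to the next whole participant.

n = 9 per group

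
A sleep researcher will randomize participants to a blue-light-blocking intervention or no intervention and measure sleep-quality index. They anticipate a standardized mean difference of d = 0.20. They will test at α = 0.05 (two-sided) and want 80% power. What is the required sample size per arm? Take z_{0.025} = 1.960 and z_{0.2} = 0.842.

n = 393 per group

For two independent groups with equal n: n = 2·((z_{α/2} + z_β) / d)².
z_{α/2} + z_β = 1.960 + 0.842 = 2.802.
n = 2 × (2.802 / 0.20)² = 2 × 14.010² = 2 × 196.28 = 392.6.
Round up to the next whole participant.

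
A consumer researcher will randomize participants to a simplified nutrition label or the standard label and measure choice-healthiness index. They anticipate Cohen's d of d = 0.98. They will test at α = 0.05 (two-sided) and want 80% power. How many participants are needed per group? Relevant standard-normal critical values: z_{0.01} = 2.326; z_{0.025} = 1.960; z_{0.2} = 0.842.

For two independent groups with equal n: n = 2·((z_{α/2} + z_β) / d)².
z_{α/2} + z_β = 1.960 + 0.842 = 2.802.
n = 2 × (2.802 / 0.98)² = 2 × 2.859² = 2 × 8.17 = 16.3.
Round up to the next whole participant.

n = 17 per group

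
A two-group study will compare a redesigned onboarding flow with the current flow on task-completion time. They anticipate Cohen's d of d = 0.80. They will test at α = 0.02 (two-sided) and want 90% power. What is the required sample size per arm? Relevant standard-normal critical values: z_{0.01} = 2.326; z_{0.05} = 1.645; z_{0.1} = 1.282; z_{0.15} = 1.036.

For two independent groups with equal n: n = 2·((z_{α/2} + z_β) / d)².
z_{α/2} + z_β = 2.326 + 1.282 = 3.608.
n = 2 × (3.608 / 0.80)² = 2 × 4.510² = 2 × 20.34 = 40.7.
Round up to the next whole participant.

n = 41 per group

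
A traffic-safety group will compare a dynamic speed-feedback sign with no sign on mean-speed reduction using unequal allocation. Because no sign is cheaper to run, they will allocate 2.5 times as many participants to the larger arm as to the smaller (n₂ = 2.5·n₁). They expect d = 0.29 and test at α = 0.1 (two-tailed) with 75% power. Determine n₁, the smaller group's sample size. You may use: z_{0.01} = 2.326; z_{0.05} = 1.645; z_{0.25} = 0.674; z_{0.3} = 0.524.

n₁ = 90

With allocation ratio k = n₂/n₁ = 2.5, Var(x̄₁−x̄₂) = σ²(1/n₁ + 1/(k·n₁)) = σ²·(k+1)/(k·n₁).
So n₁ = (1 + 1/k)·((z_{α/2} + z_β)/d)² = 1.400 × (2.319/0.29)².
n₁ = 1.400 × 63.94 = 89.5.
Round up: n₁ = 90, giving n₂ = 2.5 × 90 = 225.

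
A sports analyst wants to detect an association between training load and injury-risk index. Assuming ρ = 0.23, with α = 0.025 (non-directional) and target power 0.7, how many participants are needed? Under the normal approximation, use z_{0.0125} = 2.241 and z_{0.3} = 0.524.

n = 143

Fisher's z: C = ½·ln((1+r)/(1−r)) = ½·ln(1.5974) = 0.2342.
n = ((z_{α/2} + z_β)/C)² + 3.
(2.241 + 0.524) / 0.2342 = 2.765 / 0.2342 = 11.806.
n = 11.806² + 3 = 139.39 + 3 = 142.4.
Round up.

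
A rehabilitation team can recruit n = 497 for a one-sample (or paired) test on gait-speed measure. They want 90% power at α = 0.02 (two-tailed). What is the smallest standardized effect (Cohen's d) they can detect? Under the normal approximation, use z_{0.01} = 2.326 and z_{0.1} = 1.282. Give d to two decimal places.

d_min ≈ 0.16

For a single sample (or paired design) of n = 497: d_min = (z_{α/2} + z_β)/√n.
z-sum = 2.326 + 1.282 = 3.608.
d_min = 3.608 / √497 = 3.608 / 22.293 = 0.162.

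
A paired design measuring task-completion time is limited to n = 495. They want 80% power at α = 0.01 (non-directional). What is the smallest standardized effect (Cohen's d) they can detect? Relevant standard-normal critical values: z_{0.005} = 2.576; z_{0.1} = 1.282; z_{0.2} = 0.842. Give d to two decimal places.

d_min ≈ 0.15

For a single sample (or paired design) of n = 495: d_min = (z_{α/2} + z_β)/√n.
z-sum = 2.576 + 0.842 = 3.418.
d_min = 3.418 / √495 = 3.418 / 22.249 = 0.154.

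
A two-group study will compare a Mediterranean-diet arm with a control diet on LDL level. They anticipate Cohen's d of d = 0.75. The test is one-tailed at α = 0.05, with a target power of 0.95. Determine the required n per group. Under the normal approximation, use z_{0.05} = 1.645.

For two independent groups with equal n: n = 2·((z_{α} + z_β) / d)².
z_{α} + z_β = 1.645 + 1.645 = 3.290.
n = 2 × (3.290 / 0.75)² = 2 × 4.387² = 2 × 19.24 = 38.5.
Round up to the next whole participant.

n = 39 per group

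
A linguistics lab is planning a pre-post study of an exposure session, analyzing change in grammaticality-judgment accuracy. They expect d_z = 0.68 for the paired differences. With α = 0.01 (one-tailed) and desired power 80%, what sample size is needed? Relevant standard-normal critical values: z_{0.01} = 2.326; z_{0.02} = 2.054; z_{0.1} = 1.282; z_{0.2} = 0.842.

n = 22 pairs

For a paired (one-sample on differences) test: n = ((z_{α} + z_β) / d)².
z_{α} + z_β = 2.326 + 0.842 = 3.168.
n = (3.168 / 0.68)² = 4.659² = 21.70.
Round up.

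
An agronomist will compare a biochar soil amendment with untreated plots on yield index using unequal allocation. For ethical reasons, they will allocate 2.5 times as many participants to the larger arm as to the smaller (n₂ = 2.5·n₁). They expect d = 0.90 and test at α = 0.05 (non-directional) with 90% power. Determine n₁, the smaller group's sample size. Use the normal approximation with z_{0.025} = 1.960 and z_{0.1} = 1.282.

With allocation ratio k = n₂/n₁ = 2.5, Var(x̄₁−x̄₂) = σ²(1/n₁ + 1/(k·n₁)) = σ²·(k+1)/(k·n₁).
So n₁ = (1 + 1/k)·((z_{α/2} + z_β)/d)² = 1.400 × (3.242/0.90)².
n₁ = 1.400 × 12.98 = 18.2.
Round up: n₁ = 19, giving n₂ = ⌈2.5 × 19⌉ = ⌈47.5⌉ = 48.

n₁ = 19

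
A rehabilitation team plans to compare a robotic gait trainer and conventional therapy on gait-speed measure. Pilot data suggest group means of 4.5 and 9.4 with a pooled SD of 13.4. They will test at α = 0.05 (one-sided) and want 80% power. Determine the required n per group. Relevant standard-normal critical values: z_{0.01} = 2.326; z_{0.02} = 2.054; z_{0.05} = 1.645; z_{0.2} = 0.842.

n = 93 per group

Cohen's d = |M₁ − M₂| / SD_pooled = |4.5 − 9.4| / 13.4 = 4.9 / 13.4 = 0.366.
For two independent groups with equal n: n = 2·((z_{α} + z_β) / d)².
z_{α} + z_β = 1.645 + 0.842 = 2.487.
n = 2 × (2.487 / 0.366)² = 2 × 6.795² = 2 × 46.17 = 92.3.
Round up to the next whole participant.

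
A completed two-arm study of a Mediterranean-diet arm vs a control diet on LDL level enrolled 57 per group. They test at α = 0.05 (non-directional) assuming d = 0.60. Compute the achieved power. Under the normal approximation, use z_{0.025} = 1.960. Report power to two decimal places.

For two equal groups, power = Φ(d·√(n/2) − z_{α/2}).
d·√(n/2) = 0.60 × √(57/2) = 0.60 × 5.339 = 3.203.
z_β = 3.203 − 1.960 = 1.243.
Power = Φ(1.243) = 0.893.

power ≈ 0.89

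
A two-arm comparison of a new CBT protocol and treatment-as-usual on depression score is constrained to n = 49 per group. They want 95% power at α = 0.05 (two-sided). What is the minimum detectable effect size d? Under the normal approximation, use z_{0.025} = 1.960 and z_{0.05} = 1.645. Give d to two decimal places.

d_min ≈ 0.73

For two independent groups of n = 49 each: d_min = (z_{α/2} + z_β)·√(2/n).
z-sum = 1.960 + 1.645 = 3.605.
d_min = 3.605 × √(2/49) = 3.605 × 0.2020 = 0.728.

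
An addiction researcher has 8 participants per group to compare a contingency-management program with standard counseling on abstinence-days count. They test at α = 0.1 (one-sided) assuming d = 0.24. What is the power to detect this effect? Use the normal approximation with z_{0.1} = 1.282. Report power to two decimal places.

power ≈ 0.21

For two equal groups, power = Φ(d·√(n/2) − z_{α}).
d·√(n/2) = 0.24 × √(8/2) = 0.24 × 2.000 = 0.480.
z_β = 0.480 − 1.282 = -0.802.
Power = Φ(-0.802) = 0.211.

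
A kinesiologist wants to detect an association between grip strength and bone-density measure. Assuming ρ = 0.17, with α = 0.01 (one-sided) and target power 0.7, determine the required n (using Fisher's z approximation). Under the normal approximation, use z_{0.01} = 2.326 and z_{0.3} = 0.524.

n = 279

Fisher's z: C = ½·ln((1+r)/(1−r)) = ½·ln(1.4096) = 0.1717.
n = ((z_{α} + z_β)/C)² + 3.
(2.326 + 0.524) / 0.1717 = 2.850 / 0.1717 = 16.599.
n = 16.599² + 3 = 275.52 + 3 = 278.5.
Round up.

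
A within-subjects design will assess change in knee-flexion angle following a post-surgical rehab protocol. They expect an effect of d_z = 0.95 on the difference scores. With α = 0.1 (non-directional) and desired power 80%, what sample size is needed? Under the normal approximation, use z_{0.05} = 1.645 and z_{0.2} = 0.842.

For a paired (one-sample on differences) test: n = ((z_{α/2} + z_β) / d)².
z_{α/2} + z_β = 1.645 + 0.842 = 2.487.
n = (2.487 / 0.95)² = 2.618² = 6.85.
Round up.

n = 7 pairs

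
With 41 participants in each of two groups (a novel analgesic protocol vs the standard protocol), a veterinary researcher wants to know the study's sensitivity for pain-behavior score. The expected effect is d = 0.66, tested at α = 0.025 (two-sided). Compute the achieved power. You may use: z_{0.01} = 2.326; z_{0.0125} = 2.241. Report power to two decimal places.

For two equal groups, power = Φ(d·√(n/2) − z_{α/2}).
d·√(n/2) = 0.66 × √(41/2) = 0.66 × 4.528 = 2.988.
z_β = 2.988 − 2.241 = 0.747.
Power = Φ(0.747) = 0.773.

power ≈ 0.77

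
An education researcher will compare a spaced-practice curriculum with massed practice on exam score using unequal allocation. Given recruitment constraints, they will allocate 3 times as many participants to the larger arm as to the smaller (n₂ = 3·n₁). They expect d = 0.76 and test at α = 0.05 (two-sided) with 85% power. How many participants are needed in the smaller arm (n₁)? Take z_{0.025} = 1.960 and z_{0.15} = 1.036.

With allocation ratio k = n₂/n₁ = 3, Var(x̄₁−x̄₂) = σ²(1/n₁ + 1/(k·n₁)) = σ²·(k+1)/(k·n₁).
So n₁ = (1 + 1/k)·((z_{α/2} + z_β)/d)² = 1.333 × (2.996/0.76)².
n₁ = 1.333 × 15.54 = 20.7.
Round up: n₁ = 21, giving n₂ = 3 × 21 = 63.

n₁ = 21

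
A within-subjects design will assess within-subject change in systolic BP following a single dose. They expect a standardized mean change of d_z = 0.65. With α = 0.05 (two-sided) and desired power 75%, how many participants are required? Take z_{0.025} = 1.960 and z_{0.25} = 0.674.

For a paired (one-sample on differences) test: n = ((z_{α/2} + z_β) / d)².
z_{α/2} + z_β = 1.960 + 0.674 = 2.634.
n = (2.634 / 0.65)² = 4.052² = 16.42.
Round up.

n = 17 pairs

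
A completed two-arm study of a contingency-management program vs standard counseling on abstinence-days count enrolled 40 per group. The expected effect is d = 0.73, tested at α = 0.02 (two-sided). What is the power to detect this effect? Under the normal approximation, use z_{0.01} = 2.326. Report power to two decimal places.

For two equal groups, power = Φ(d·√(n/2) − z_{α/2}).
d·√(n/2) = 0.73 × √(40/2) = 0.73 × 4.472 = 3.265.
z_β = 3.265 − 2.326 = 0.939.
Power = Φ(0.939) = 0.826.

power ≈ 0.83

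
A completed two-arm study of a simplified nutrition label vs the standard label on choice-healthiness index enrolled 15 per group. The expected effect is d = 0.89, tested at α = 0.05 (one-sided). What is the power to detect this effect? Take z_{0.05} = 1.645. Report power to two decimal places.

power ≈ 0.79

For two equal groups, power = Φ(d·√(n/2) − z_{α}).
d·√(n/2) = 0.89 × √(15/2) = 0.89 × 2.739 = 2.437.
z_β = 2.437 − 1.645 = 0.792.
Power = Φ(0.792) = 0.786.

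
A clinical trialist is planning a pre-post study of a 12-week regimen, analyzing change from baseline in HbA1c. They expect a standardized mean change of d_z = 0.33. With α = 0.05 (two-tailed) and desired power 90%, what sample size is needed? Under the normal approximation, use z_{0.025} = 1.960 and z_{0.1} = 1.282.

n = 97 pairs

For a paired (one-sample on differences) test: n = ((z_{α/2} + z_β) / d)².
z_{α/2} + z_β = 1.960 + 1.282 = 3.242.
n = (3.242 / 0.33)² = 9.824² = 96.52.
Round up.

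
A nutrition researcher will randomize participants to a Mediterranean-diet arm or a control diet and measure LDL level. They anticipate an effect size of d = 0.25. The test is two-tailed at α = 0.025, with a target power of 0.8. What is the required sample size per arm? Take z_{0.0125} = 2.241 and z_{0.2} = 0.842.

For two independent groups with equal n: n = 2·((z_{α/2} + z_β) / d)².
z_{α/2} + z_β = 2.241 + 0.842 = 3.083.
n = 2 × (3.083 / 0.25)² = 2 × 12.332² = 2 × 152.08 = 304.2.
Round up to the next whole participant.

n = 305 per group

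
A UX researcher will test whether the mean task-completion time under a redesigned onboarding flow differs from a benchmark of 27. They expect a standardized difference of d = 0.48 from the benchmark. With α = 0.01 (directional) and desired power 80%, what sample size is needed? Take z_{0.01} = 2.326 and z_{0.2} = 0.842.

n = 44

For a one-sample test: n = ((z_{α} + z_β) / d)².
z_{α} + z_β = 2.326 + 0.842 = 3.168.
n = (3.168 / 0.48)² = 6.600² = 43.56.
Round up.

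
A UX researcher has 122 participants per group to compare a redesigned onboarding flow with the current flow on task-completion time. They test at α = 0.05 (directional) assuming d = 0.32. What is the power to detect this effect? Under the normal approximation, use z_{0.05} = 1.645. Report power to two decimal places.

power ≈ 0.80

For two equal groups, power = Φ(d·√(n/2) − z_{α}).
d·√(n/2) = 0.32 × √(122/2) = 0.32 × 7.810 = 2.499.
z_β = 2.499 − 1.645 = 0.854.
Power = Φ(0.854) = 0.804.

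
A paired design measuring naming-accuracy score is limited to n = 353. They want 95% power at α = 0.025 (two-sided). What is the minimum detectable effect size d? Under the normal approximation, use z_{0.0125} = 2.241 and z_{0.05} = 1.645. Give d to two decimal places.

d_min ≈ 0.21

For a single sample (or paired design) of n = 353: d_min = (z_{α/2} + z_β)/√n.
z-sum = 2.241 + 1.645 = 3.886.
d_min = 3.886 / √353 = 3.886 / 18.788 = 0.207.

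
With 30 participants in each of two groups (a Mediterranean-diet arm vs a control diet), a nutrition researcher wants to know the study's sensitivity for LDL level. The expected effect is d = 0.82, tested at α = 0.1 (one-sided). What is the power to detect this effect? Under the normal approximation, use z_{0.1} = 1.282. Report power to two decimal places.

For two equal groups, power = Φ(d·√(n/2) − z_{α}).
d·√(n/2) = 0.82 × √(30/2) = 0.82 × 3.873 = 3.176.
z_β = 3.176 − 1.282 = 1.894.
Power = Φ(1.894) = 0.971.

power ≈ 0.97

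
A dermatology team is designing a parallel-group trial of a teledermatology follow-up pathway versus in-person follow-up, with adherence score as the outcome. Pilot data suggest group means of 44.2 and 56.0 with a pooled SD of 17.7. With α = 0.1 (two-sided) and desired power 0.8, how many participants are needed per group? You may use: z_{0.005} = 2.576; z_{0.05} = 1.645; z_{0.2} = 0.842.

Cohen's d = |M₁ − M₂| / SD_pooled = |44.2 − 56.0| / 17.7 = 11.8 / 17.7 = 0.667.
For two independent groups with equal n: n = 2·((z_{α/2} + z_β) / d)².
z_{α/2} + z_β = 1.645 + 0.842 = 2.487.
n = 2 × (2.487 / 0.667)² = 2 × 3.729² = 2 × 13.90 = 27.8.
Round up to the next whole participant.

n = 28 per group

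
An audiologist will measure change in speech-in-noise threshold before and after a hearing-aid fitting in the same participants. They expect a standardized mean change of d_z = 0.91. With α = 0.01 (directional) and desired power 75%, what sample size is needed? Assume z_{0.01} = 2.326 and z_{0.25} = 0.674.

n = 11 pairs

For a paired (one-sample on differences) test: n = ((z_{α} + z_β) / d)².
z_{α} + z_β = 2.326 + 0.674 = 3.000.
n = (3.000 / 0.91)² = 3.297² = 10.87.
Round up.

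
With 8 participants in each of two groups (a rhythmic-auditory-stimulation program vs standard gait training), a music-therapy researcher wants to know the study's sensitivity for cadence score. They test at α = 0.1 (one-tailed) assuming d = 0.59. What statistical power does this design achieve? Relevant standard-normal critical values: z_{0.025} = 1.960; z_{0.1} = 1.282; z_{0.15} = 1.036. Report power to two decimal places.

For two equal groups, power = Φ(d·√(n/2) − z_{α}).
d·√(n/2) = 0.59 × √(8/2) = 0.59 × 2.000 = 1.180.
z_β = 1.180 − 1.282 = -0.102.
Power = Φ(-0.102) = 0.459.

power ≈ 0.46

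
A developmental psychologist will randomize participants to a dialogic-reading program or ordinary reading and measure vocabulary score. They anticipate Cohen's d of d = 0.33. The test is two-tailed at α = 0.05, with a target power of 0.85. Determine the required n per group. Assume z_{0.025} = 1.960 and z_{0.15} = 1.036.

For two independent groups with equal n: n = 2·((z_{α/2} + z_β) / d)².
z_{α/2} + z_β = 1.960 + 1.036 = 2.996.
n = 2 × (2.996 / 0.33)² = 2 × 9.079² = 2 × 82.42 = 164.8.
Round up to the next whole participant.

n = 165 per group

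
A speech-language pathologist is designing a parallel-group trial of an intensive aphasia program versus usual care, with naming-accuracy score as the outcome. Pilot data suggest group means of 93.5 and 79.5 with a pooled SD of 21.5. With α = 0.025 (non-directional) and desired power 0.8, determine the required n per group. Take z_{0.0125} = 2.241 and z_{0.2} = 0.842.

n = 45 per group

Cohen's d = |M₁ − M₂| / SD_pooled = |93.5 − 79.5| / 21.5 = 14.0 / 21.5 = 0.651.
For two independent groups with equal n: n = 2·((z_{α/2} + z_β) / d)².
z_{α/2} + z_β = 2.241 + 0.842 = 3.083.
n = 2 × (3.083 / 0.651)² = 2 × 4.736² = 2 × 22.43 = 44.9.
Round up to the next whole participant.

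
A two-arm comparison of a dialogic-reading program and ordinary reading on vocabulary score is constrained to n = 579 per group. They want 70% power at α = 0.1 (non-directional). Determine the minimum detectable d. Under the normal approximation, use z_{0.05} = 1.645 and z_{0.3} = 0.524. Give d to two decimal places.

d_min ≈ 0.13

For two independent groups of n = 579 each: d_min = (z_{α/2} + z_β)·√(2/n).
z-sum = 1.645 + 0.524 = 2.169.
d_min = 2.169 × √(2/579) = 2.169 × 0.0588 = 0.127.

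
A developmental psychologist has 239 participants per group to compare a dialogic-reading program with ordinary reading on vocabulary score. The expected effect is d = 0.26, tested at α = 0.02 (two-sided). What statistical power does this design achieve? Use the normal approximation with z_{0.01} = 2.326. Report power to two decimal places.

power ≈ 0.70

For two equal groups, power = Φ(d·√(n/2) − z_{α/2}).
d·√(n/2) = 0.26 × √(239/2) = 0.26 × 10.932 = 2.842.
z_β = 2.842 − 2.326 = 0.516.
Power = Φ(0.516) = 0.697.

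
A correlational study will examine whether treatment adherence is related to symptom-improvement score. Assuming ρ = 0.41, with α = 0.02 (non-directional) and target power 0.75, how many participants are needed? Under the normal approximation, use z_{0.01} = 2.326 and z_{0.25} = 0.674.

n = 51

Fisher's z: C = ½·ln((1+r)/(1−r)) = ½·ln(2.3898) = 0.4356.
n = ((z_{α/2} + z_β)/C)² + 3.
(2.326 + 0.674) / 0.4356 = 3.000 / 0.4356 = 6.887.
n = 6.887² + 3 = 47.43 + 3 = 50.4.
Round up.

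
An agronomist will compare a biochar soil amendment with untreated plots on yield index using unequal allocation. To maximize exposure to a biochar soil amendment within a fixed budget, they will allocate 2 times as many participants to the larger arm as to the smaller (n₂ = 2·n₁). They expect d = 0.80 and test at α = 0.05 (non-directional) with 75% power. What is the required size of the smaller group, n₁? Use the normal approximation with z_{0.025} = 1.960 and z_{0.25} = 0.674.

With allocation ratio k = n₂/n₁ = 2, Var(x̄₁−x̄₂) = σ²(1/n₁ + 1/(k·n₁)) = σ²·(k+1)/(k·n₁).
So n₁ = (1 + 1/k)·((z_{α/2} + z_β)/d)² = 1.500 × (2.634/0.80)².
n₁ = 1.500 × 10.84 = 16.3.
Round up: n₁ = 17, giving n₂ = 2 × 17 = 34.

n₁ = 17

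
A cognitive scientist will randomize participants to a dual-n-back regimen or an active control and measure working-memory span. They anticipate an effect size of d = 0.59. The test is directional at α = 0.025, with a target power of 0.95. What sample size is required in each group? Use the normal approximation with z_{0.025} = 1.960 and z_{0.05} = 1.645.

For two independent groups with equal n: n = 2·((z_{α} + z_β) / d)².
z_{α} + z_β = 1.960 + 1.645 = 3.605.
n = 2 × (3.605 / 0.59)² = 2 × 6.110² = 2 × 37.33 = 74.7.
Round up to the next whole participant.

n = 75 per group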